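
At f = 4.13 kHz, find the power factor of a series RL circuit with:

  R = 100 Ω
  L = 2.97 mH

Step 1 — Angular frequency: ω = 2π·f = 2π·4130 = 2.595e+04 rad/s.
Step 2 — Component impedances:
  R: Z = R = 100 Ω
  L: Z = jωL = j·2.595e+04·0.00297 = 0 + j77.07 Ω
Step 3 — Series combination: Z_total = R + L = 100 + j77.07 Ω = 126.3∠37.6° Ω.
Step 4 — Power factor: PF = cos(φ) = Re(Z)/|Z| = 100/126.25 = 0.7921.
Step 5 — Type: Im(Z) = 77.07 ⇒ lagging (phase φ = 37.6°).

PF = 0.7921 (lagging, φ = 37.6°)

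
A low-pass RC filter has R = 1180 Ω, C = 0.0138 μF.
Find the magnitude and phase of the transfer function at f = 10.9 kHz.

Step 1 — Angular frequency: ω = 2π·1.09e+04 = 6.849e+04 rad/s.
Step 2 — Transfer function: H(jω) = 1/(1 + jωRC).
Step 3 — Denominator: 1 + jωRC = 1 + j·6.849e+04·1180·1.38e-08 = 1 + j1.115.
Step 4 — H = 0.4457 - j0.497.
Step 5 — Magnitude: |H| = 0.6676 (-3.5 dB); phase: φ = -48.1°.

|H| = 0.6676 (-3.5 dB), φ = -48.1°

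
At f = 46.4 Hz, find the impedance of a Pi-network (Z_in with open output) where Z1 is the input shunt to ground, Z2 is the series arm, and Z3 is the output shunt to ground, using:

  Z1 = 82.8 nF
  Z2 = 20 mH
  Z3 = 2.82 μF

Step 1 — Angular frequency: ω = 2π·f = 2π·46.4 = 291.5 rad/s.
Step 2 — Component impedances:
  Z1: Z = 1/(jωC) = -j/(ω·C) = 0 - j4.143e+04 Ω
  Z2: Z = jωL = j·291.5·0.02 = 0 + j5.831 Ω
  Z3: Z = 1/(jωC) = -j/(ω·C) = 0 - j1216 Ω
Step 3 — With open output, the series arm Z2 and the output shunt Z3 appear in series to ground: Z2 + Z3 = 0 - j1211 Ω.
Step 4 — Parallel with input shunt Z1: Z_in = Z1 || (Z2 + Z3) = 0 - j1176 Ω = 1176∠-90.0° Ω.

Z = 0 - j1176 Ω = 1176∠-90.0° Ω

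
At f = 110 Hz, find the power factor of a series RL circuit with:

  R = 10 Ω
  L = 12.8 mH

Step 1 — Angular frequency: ω = 2π·f = 2π·110 = 691.2 rad/s.
Step 2 — Component impedances:
  R: Z = R = 10 Ω
  L: Z = jωL = j·691.2·0.0128 = 0 + j8.847 Ω
Step 3 — Series combination: Z_total = R + L = 10 + j8.847 Ω = 13.35∠41.5° Ω.
Step 4 — Power factor: PF = cos(φ) = Re(Z)/|Z| = 10/13.352 = 0.749.
Step 5 — Type: Im(Z) = 8.847 ⇒ lagging (phase φ = 41.5°).

PF = 0.749 (lagging, φ = 41.5°)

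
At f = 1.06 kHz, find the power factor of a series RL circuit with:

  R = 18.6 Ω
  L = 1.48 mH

Step 1 — Angular frequency: ω = 2π·f = 2π·1060 = 6660 rad/s.
Step 2 — Component impedances:
  R: Z = R = 18.6 Ω
  L: Z = jωL = j·6660·0.00148 = 0 + j9.857 Ω
Step 3 — Series combination: Z_total = R + L = 18.6 + j9.857 Ω = 21.05∠27.9° Ω.
Step 4 — Power factor: PF = cos(φ) = Re(Z)/|Z| = 18.6/21.05 = 0.8836.
Step 5 — Type: Im(Z) = 9.857 ⇒ lagging (phase φ = 27.9°).

PF = 0.8836 (lagging, φ = 27.9°)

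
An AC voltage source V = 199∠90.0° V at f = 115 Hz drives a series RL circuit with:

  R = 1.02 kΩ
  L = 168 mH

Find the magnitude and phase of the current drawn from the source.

Step 1 — Angular frequency: ω = 2π·f = 2π·115 = 722.6 rad/s.
Step 2 — Component impedances:
  R: Z = R = 1020 Ω
  L: Z = jωL = j·722.6·0.168 = 0 + j121.4 Ω
Step 3 — Series combination: Z_total = R + L = 1020 + j121.4 Ω = 1027∠6.8° Ω.
Step 4 — Source phasor: V = 199∠90.0° V = 0 + j199 V.
Step 5 — Ohm's law: I = V / Z_total = (0 + j199) / (1020 + j121.4) = 0.02289 + j0.1924 A.
Step 6 — Convert to polar: |I| = 0.1937 A, ∠I = 83.2°.

I = 0.1937∠83.2° A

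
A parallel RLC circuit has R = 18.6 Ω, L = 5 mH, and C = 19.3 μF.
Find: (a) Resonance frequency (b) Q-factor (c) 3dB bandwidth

Step 1 — Resonance: ω₀ = 1/√(LC) = 1/√(0.005·1.93e-05) = 3219 rad/s.
Step 2 — f₀ = ω₀/(2π) = 512.3 Hz.
Step 3 — Parallel Q: Q = R/(ω₀L) = 18.6/(3219·0.005) = 1.156.
Step 4 — Bandwidth: Δω = ω₀/Q = 2786 rad/s; BW = Δω/(2π) = 443.4 Hz.

(a) f₀ = 512.3 Hz  (b) Q = 1.156  (c) BW = 443.4 Hz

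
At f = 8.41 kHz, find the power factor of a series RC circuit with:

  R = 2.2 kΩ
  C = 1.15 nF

Step 1 — Angular frequency: ω = 2π·f = 2π·8410 = 5.284e+04 rad/s.
Step 2 — Component impedances:
  R: Z = R = 2200 Ω
  C: Z = 1/(jωC) = -j/(ω·C) = 0 - j1.646e+04 Ω
Step 3 — Series combination: Z_total = R + C = 2200 - j1.646e+04 Ω = 1.66e+04∠-82.4° Ω.
Step 4 — Power factor: PF = cos(φ) = Re(Z)/|Z| = 2200/1.66e+04 = 0.1325.
Step 5 — Type: Im(Z) = -1.646e+04 ⇒ leading (phase φ = -82.4°).

PF = 0.1325 (leading, φ = -82.4°)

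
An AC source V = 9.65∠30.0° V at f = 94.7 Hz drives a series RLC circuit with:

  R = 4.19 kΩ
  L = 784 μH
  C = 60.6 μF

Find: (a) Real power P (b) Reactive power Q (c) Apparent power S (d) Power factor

Step 1 — Angular frequency: ω = 2π·f = 2π·94.7 = 595 rad/s.
Step 2 — Component impedances:
  R: Z = R = 4190 Ω
  L: Z = jωL = j·595·0.000784 = 0 + j0.4665 Ω
  C: Z = 1/(jωC) = -j/(ω·C) = 0 - j27.73 Ω
Step 3 — Series combination: Z_total = R + L + C = 4190 - j27.27 Ω = 4190∠-0.4° Ω.
Step 4 — Source phasor: V = 9.65∠30.0° V = 8.357 + j4.825 V.
Step 5 — Current: I = V / Z = 0.001987 + j0.001164 A = 0.002303∠30.4° A.
Step 6 — Complex power: S = V·I* = 0.02222 - j0.0001446 VA.
Step 7 — Real power: P = Re(S) = 0.02222 W.
Step 8 — Reactive power: Q = Im(S) = -0.0001446 VAR.
Step 9 — Apparent power: |S| = 0.02222 VA.
Step 10 — Power factor: PF = P/|S| = 1 (leading).

(a) P = 0.02222 W  (b) Q = -0.0001446 VAR  (c) S = 0.02222 VA  (d) PF = 1 (leading)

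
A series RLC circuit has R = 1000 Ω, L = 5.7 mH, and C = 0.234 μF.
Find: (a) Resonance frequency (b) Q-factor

Step 1 — Resonance condition Im(Z)=0 gives ω₀ = 1/√(LC).
Step 2 — ω₀ = 1/√(0.0057·2.34e-07) = 2.738e+04 rad/s.
Step 3 — f₀ = ω₀/(2π) = 4358 Hz.
Step 4 — Series Q: Q = ω₀L/R = 2.738e+04·0.0057/1000 = 0.1561.

(a) f₀ = 4358 Hz  (b) Q = 0.1561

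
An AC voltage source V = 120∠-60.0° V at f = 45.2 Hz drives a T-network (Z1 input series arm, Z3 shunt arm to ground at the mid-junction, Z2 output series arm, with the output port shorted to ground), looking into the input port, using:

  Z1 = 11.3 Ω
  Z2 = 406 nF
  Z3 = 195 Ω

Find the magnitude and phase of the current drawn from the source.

Step 1 — Angular frequency: ω = 2π·f = 2π·45.2 = 284 rad/s.
Step 2 — Component impedances:
  Z1: Z = R = 11.3 Ω
  Z2: Z = 1/(jωC) = -j/(ω·C) = 0 - j8673 Ω
  Z3: Z = R = 195 Ω
Step 3 — With the output port shorted to ground, the output series arm Z2 runs from the junction to ground; the shunt arm Z3 also runs from the junction to ground. They appear in parallel: Z3 || Z2 = 194.9 - j4.382 Ω.
Step 4 — Series with input arm Z1: Z_in = Z1 + (Z3 || Z2) = 206.2 - j4.382 Ω = 206.2∠-1.2° Ω.
Step 5 — Source phasor: V = 120∠-60.0° V = 60 - j103.9 V.
Step 6 — Ohm's law: I = V / Z_total = (60 - j103.9) / (206.2 - j4.382) = 0.3016 - j0.4976 A.
Step 7 — Convert to polar: |I| = 0.5818 A, ∠I = -58.8°.

I = 0.5818∠-58.8° A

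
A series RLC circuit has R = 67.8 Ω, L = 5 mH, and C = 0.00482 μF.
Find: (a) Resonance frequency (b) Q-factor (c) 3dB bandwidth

Step 1 — Resonance: ω₀ = 1/√(LC) = 1/√(0.005·4.82e-09) = 2.037e+05 rad/s.
Step 2 — f₀ = ω₀/(2π) = 3.242e+04 Hz.
Step 3 — Series Q: Q = ω₀L/R = 2.037e+05·0.005/67.8 = 15.02.
Step 4 — Bandwidth: Δω = ω₀/Q = 1.356e+04 rad/s; BW = Δω/(2π) = 2158 Hz.

(a) f₀ = 3.242e+04 Hz  (b) Q = 15.02  (c) BW = 2158 Hz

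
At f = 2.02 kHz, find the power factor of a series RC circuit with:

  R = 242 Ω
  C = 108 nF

Step 1 — Angular frequency: ω = 2π·f = 2π·2020 = 1.269e+04 rad/s.
Step 2 — Component impedances:
  R: Z = R = 242 Ω
  C: Z = 1/(jωC) = -j/(ω·C) = 0 - j729.5 Ω
Step 3 — Series combination: Z_total = R + C = 242 - j729.5 Ω = 768.6∠-71.6° Ω.
Step 4 — Power factor: PF = cos(φ) = Re(Z)/|Z| = 242/768.62 = 0.3148.
Step 5 — Type: Im(Z) = -729.5 ⇒ leading (phase φ = -71.6°).

PF = 0.3148 (leading, φ = -71.6°)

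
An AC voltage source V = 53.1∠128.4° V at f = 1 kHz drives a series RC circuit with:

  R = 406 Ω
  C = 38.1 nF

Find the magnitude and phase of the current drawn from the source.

Step 1 — Angular frequency: ω = 2π·f = 2π·1000 = 6283 rad/s.
Step 2 — Component impedances:
  R: Z = R = 406 Ω
  C: Z = 1/(jωC) = -j/(ω·C) = 0 - j4177 Ω
Step 3 — Series combination: Z_total = R + C = 406 - j4177 Ω = 4197∠-84.4° Ω.
Step 4 — Source phasor: V = 53.1∠128.4° V = -32.98 + j41.61 V.
Step 5 — Ohm's law: I = V / Z_total = (-32.98 + j41.61) / (406 - j4177) = -0.01063 - j0.006863 A.
Step 6 — Convert to polar: |I| = 0.01265 A, ∠I = -147.2°.

I = 0.01265∠-147.2° A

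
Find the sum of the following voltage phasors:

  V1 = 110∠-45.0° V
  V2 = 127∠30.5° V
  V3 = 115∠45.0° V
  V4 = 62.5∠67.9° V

Step 1 — Convert each phasor to rectangular form:
  V1 = 110·(cos(-45.0°) + j·sin(-45.0°)) = 77.78 - j77.78 V
  V2 = 127·(cos(30.5°) + j·sin(30.5°)) = 109.4 + j64.46 V
  V3 = 115·(cos(45.0°) + j·sin(45.0°)) = 81.32 + j81.32 V
  V4 = 62.5·(cos(67.9°) + j·sin(67.9°)) = 23.51 + j57.91 V
Step 2 — Sum components: V_total = 292 + j125.9 V.
Step 3 — Convert to polar: |V_total| = 318 V, ∠V_total = 23.3°.

V_total = 318∠23.3° V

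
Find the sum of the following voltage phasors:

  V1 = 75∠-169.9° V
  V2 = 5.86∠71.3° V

Step 1 — Convert each phasor to rectangular form:
  V1 = 75·(cos(-169.9°) + j·sin(-169.9°)) = -73.84 - j13.15 V
  V2 = 5.86·(cos(71.3°) + j·sin(71.3°)) = 1.879 + j5.551 V
Step 2 — Sum components: V_total = -71.96 - j7.602 V.
Step 3 — Convert to polar: |V_total| = 72.36 V, ∠V_total = -174.0°.

V_total = 72.36∠-174.0° V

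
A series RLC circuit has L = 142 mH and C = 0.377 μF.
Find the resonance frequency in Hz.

Step 1 — Resonance condition Im(Z)=0 gives ω₀ = 1/√(LC).
Step 2 — ω₀ = 1/√(0.142·3.77e-07) = 4322 rad/s.
Step 3 — f₀ = ω₀/(2π) = 687.9 Hz.

f₀ = 687.9 Hz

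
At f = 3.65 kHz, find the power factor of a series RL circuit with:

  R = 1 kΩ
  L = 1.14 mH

Step 1 — Angular frequency: ω = 2π·f = 2π·3650 = 2.293e+04 rad/s.
Step 2 — Component impedances:
  R: Z = R = 1000 Ω
  L: Z = jωL = j·2.293e+04·0.00114 = 0 + j26.14 Ω
Step 3 — Series combination: Z_total = R + L = 1000 + j26.14 Ω = 1000∠1.5° Ω.
Step 4 — Power factor: PF = cos(φ) = Re(Z)/|Z| = 1000/1000.3 = 0.9997.
Step 5 — Type: Im(Z) = 26.14 ⇒ lagging (phase φ = 1.5°).

PF = 0.9997 (lagging, φ = 1.5°)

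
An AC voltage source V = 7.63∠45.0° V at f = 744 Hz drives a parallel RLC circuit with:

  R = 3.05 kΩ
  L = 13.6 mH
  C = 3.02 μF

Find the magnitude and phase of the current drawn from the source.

Step 1 — Angular frequency: ω = 2π·f = 2π·744 = 4675 rad/s.
Step 2 — Component impedances:
  R: Z = R = 3050 Ω
  L: Z = jωL = j·4675·0.0136 = 0 + j63.58 Ω
  C: Z = 1/(jωC) = -j/(ω·C) = 0 - j70.83 Ω
Step 3 — Parallel combination: 1/Z_total = 1/R + 1/L + 1/C; Z_total = 121.2 + j595.8 Ω = 608∠78.5° Ω.
Step 4 — Source phasor: V = 7.63∠45.0° V = 5.395 + j5.395 V.
Step 5 — Ohm's law: I = V / Z_total = (5.395 + j5.395) / (121.2 + j595.8) = 0.01046 - j0.006927 A.
Step 6 — Convert to polar: |I| = 0.01255 A, ∠I = -33.5°.

I = 0.01255∠-33.5° A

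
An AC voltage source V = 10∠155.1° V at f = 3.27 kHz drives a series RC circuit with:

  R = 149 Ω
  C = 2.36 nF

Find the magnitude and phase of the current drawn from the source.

Step 1 — Angular frequency: ω = 2π·f = 2π·3270 = 2.055e+04 rad/s.
Step 2 — Component impedances:
  R: Z = R = 149 Ω
  C: Z = 1/(jωC) = -j/(ω·C) = 0 - j2.062e+04 Ω
Step 3 — Series combination: Z_total = R + C = 149 - j2.062e+04 Ω = 2.062e+04∠-89.6° Ω.
Step 4 — Source phasor: V = 10∠155.1° V = -9.07 + j4.21 V.
Step 5 — Ohm's law: I = V / Z_total = (-9.07 + j4.21) / (149 - j2.062e+04) = -0.0002073 - j0.0004383 A.
Step 6 — Convert to polar: |I| = 0.0004849 A, ∠I = -115.3°.

I = 0.0004849∠-115.3° A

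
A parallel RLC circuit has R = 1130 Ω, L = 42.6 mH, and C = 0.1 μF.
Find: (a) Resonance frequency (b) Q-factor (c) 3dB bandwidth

Step 1 — Resonance: ω₀ = 1/√(LC) = 1/√(0.0426·1e-07) = 1.532e+04 rad/s.
Step 2 — f₀ = ω₀/(2π) = 2438 Hz.
Step 3 — Parallel Q: Q = R/(ω₀L) = 1130/(1.532e+04·0.0426) = 1.731.
Step 4 — Bandwidth: Δω = ω₀/Q = 8850 rad/s; BW = Δω/(2π) = 1408 Hz.

(a) f₀ = 2438 Hz  (b) Q = 1.731  (c) BW = 1408 Hz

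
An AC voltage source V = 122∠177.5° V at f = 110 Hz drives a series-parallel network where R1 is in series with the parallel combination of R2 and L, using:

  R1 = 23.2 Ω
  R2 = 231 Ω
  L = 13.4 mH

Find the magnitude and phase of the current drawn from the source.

Step 1 — Angular frequency: ω = 2π·f = 2π·110 = 691.2 rad/s.
Step 2 — Component impedances:
  R1: Z = R = 23.2 Ω
  R2: Z = R = 231 Ω
  L: Z = jωL = j·691.2·0.0134 = 0 + j9.261 Ω
Step 3 — Parallel branch: R2 || L = 1/(1/R2 + 1/L) = 0.3707 + j9.247 Ω.
Step 4 — Series with R1: Z_total = R1 + (R2 || L) = 23.57 + j9.247 Ω = 25.32∠21.4° Ω.
Step 5 — Source phasor: V = 122∠177.5° V = -121.9 + j5.322 V.
Step 6 — Ohm's law: I = V / Z_total = (-121.9 + j5.322) / (23.57 + j9.247) = -4.405 + j1.954 A.
Step 7 — Convert to polar: |I| = 4.818 A, ∠I = 156.1°.

I = 4.818∠156.1° A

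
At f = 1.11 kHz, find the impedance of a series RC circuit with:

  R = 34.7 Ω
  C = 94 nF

Step 1 — Angular frequency: ω = 2π·f = 2π·1110 = 6974 rad/s.
Step 2 — Component impedances:
  R: Z = R = 34.7 Ω
  C: Z = 1/(jωC) = -j/(ω·C) = 0 - j1525 Ω
Step 3 — Series combination: Z_total = R + C = 34.7 - j1525 Ω = 1526∠-88.7° Ω.

Z = 34.7 - j1525 Ω = 1526∠-88.7° Ω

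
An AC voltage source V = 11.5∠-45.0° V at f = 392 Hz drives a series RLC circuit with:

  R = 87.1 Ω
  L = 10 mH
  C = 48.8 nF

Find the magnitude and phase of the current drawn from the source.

Step 1 — Angular frequency: ω = 2π·f = 2π·392 = 2463 rad/s.
Step 2 — Component impedances:
  R: Z = R = 87.1 Ω
  L: Z = jωL = j·2463·0.01 = 0 + j24.63 Ω
  C: Z = 1/(jωC) = -j/(ω·C) = 0 - j8320 Ω
Step 3 — Series combination: Z_total = R + L + C = 87.1 - j8295 Ω = 8296∠-89.4° Ω.
Step 4 — Source phasor: V = 11.5∠-45.0° V = 8.132 - j8.132 V.
Step 5 — Ohm's law: I = V / Z_total = (8.132 - j8.132) / (87.1 - j8295) = 0.0009905 + j0.0009699 A.
Step 6 — Convert to polar: |I| = 0.001386 A, ∠I = 44.4°.

I = 0.001386∠44.4° A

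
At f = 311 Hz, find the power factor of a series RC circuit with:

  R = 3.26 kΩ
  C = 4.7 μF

Step 1 — Angular frequency: ω = 2π·f = 2π·311 = 1954 rad/s.
Step 2 — Component impedances:
  R: Z = R = 3260 Ω
  C: Z = 1/(jωC) = -j/(ω·C) = 0 - j108.9 Ω
Step 3 — Series combination: Z_total = R + C = 3260 - j108.9 Ω = 3262∠-1.9° Ω.
Step 4 — Power factor: PF = cos(φ) = Re(Z)/|Z| = 3260/3262 = 0.9994.
Step 5 — Type: Im(Z) = -108.9 ⇒ leading (phase φ = -1.9°).

PF = 0.9994 (leading, φ = -1.9°)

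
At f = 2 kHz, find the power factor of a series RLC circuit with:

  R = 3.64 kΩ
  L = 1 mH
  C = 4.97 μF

Step 1 — Angular frequency: ω = 2π·f = 2π·2000 = 1.257e+04 rad/s.
Step 2 — Component impedances:
  R: Z = R = 3640 Ω
  L: Z = jωL = j·1.257e+04·0.001 = 0 + j12.57 Ω
  C: Z = 1/(jωC) = -j/(ω·C) = 0 - j16.01 Ω
Step 3 — Series combination: Z_total = R + L + C = 3640 - j3.445 Ω = 3640∠-0.1° Ω.
Step 4 — Power factor: PF = cos(φ) = Re(Z)/|Z| = 3640/3640 = 1.
Step 5 — Type: Im(Z) = -3.445 ⇒ leading (phase φ = -0.1°).

PF = 1 (leading, φ = -0.1°)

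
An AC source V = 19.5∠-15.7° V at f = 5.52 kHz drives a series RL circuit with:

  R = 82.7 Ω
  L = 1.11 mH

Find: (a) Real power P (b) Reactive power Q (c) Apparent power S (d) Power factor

Step 1 — Angular frequency: ω = 2π·f = 2π·5520 = 3.468e+04 rad/s.
Step 2 — Component impedances:
  R: Z = R = 82.7 Ω
  L: Z = jωL = j·3.468e+04·0.00111 = 0 + j38.5 Ω
Step 3 — Series combination: Z_total = R + L = 82.7 + j38.5 Ω = 91.22∠25.0° Ω.
Step 4 — Source phasor: V = 19.5∠-15.7° V = 18.77 - j5.277 V.
Step 5 — Current: I = V / Z = 0.1622 - j0.1393 A = 0.2138∠-40.7° A.
Step 6 — Complex power: S = V·I* = 3.779 + j1.759 VA.
Step 7 — Real power: P = Re(S) = 3.779 W.
Step 8 — Reactive power: Q = Im(S) = 1.759 VAR.
Step 9 — Apparent power: |S| = 4.168 VA.
Step 10 — Power factor: PF = P/|S| = 0.9066 (lagging).

(a) P = 3.779 W  (b) Q = 1.759 VAR  (c) S = 4.168 VA  (d) PF = 0.9066 (lagging)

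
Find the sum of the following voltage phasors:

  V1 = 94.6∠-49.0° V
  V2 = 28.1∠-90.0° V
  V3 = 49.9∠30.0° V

Step 1 — Convert each phasor to rectangular form:
  V1 = 94.6·(cos(-49.0°) + j·sin(-49.0°)) = 62.06 - j71.4 V
  V2 = 28.1·(cos(-90.0°) + j·sin(-90.0°)) = 0 - j28.1 V
  V3 = 49.9·(cos(30.0°) + j·sin(30.0°)) = 43.21 + j24.95 V
Step 2 — Sum components: V_total = 105.3 - j74.55 V.
Step 3 — Convert to polar: |V_total| = 129 V, ∠V_total = -35.3°.

V_total = 129∠-35.3° V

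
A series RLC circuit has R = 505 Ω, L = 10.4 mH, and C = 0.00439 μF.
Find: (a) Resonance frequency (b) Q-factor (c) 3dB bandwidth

Step 1 — Resonance: ω₀ = 1/√(LC) = 1/√(0.0104·4.39e-09) = 1.48e+05 rad/s.
Step 2 — f₀ = ω₀/(2π) = 2.355e+04 Hz.
Step 3 — Series Q: Q = ω₀L/R = 1.48e+05·0.0104/505 = 3.048.
Step 4 — Bandwidth: Δω = ω₀/Q = 4.856e+04 rad/s; BW = Δω/(2π) = 7728 Hz.

(a) f₀ = 2.355e+04 Hz  (b) Q = 3.048  (c) BW = 7728 Hz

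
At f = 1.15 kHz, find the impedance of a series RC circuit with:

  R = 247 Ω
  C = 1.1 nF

Step 1 — Angular frequency: ω = 2π·f = 2π·1150 = 7226 rad/s.
Step 2 — Component impedances:
  R: Z = R = 247 Ω
  C: Z = 1/(jωC) = -j/(ω·C) = 0 - j1.258e+05 Ω
Step 3 — Series combination: Z_total = R + C = 247 - j1.258e+05 Ω = 1.258e+05∠-89.9° Ω.

Z = 247 - j1.258e+05 Ω = 1.258e+05∠-89.9° Ω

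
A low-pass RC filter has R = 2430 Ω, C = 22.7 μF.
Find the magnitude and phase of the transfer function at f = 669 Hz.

Step 1 — Angular frequency: ω = 2π·669 = 4203 rad/s.
Step 2 — Transfer function: H(jω) = 1/(1 + jωRC).
Step 3 — Denominator: 1 + jωRC = 1 + j·4203·2430·2.27e-05 = 1 + j231.9.
Step 4 — H = 1.86e-05 - j0.004313.
Step 5 — Magnitude: |H| = 0.004313 (-47.3 dB); phase: φ = -89.8°.

|H| = 0.004313 (-47.3 dB), φ = -89.8°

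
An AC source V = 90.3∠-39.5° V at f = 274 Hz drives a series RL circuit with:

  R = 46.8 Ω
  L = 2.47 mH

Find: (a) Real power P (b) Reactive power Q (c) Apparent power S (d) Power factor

Step 1 — Angular frequency: ω = 2π·f = 2π·274 = 1722 rad/s.
Step 2 — Component impedances:
  R: Z = R = 46.8 Ω
  L: Z = jωL = j·1722·0.00247 = 0 + j4.252 Ω
Step 3 — Series combination: Z_total = R + L = 46.8 + j4.252 Ω = 46.99∠5.2° Ω.
Step 4 — Source phasor: V = 90.3∠-39.5° V = 69.68 - j57.44 V.
Step 5 — Current: I = V / Z = 1.366 - j1.351 A = 1.922∠-44.7° A.
Step 6 — Complex power: S = V·I* = 172.8 + j15.7 VA.
Step 7 — Real power: P = Re(S) = 172.8 W.
Step 8 — Reactive power: Q = Im(S) = 15.7 VAR.
Step 9 — Apparent power: |S| = 173.5 VA.
Step 10 — Power factor: PF = P/|S| = 0.9959 (lagging).

(a) P = 172.8 W  (b) Q = 15.7 VAR  (c) S = 173.5 VA  (d) PF = 0.9959 (lagging)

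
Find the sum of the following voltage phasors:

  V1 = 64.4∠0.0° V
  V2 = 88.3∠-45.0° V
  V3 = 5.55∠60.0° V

Step 1 — Convert each phasor to rectangular form:
  V1 = 64.4·(cos(0.0°) + j·sin(0.0°)) = 64.4 V
  V2 = 88.3·(cos(-45.0°) + j·sin(-45.0°)) = 62.44 - j62.44 V
  V3 = 5.55·(cos(60.0°) + j·sin(60.0°)) = 2.775 + j4.806 V
Step 2 — Sum components: V_total = 129.6 - j57.63 V.
Step 3 — Convert to polar: |V_total| = 141.8 V, ∠V_total = -24.0°.

V_total = 141.8∠-24.0° V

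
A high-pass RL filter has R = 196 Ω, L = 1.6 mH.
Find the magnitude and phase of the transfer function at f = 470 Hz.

Step 1 — Angular frequency: ω = 2π·470 = 2953 rad/s.
Step 2 — Transfer function: H(jω) = jωL/(R + jωL).
Step 3 — Numerator jωL = j·4.725; denominator R + jωL = 196 + j4.725.
Step 4 — H = 0.0005808 + j0.02409.
Step 5 — Magnitude: |H| = 0.0241 (-32.4 dB); phase: φ = 88.6°.

|H| = 0.0241 (-32.4 dB), φ = 88.6°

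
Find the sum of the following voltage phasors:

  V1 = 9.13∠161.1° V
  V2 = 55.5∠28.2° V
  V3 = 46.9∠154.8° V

Step 1 — Convert each phasor to rectangular form:
  V1 = 9.13·(cos(161.1°) + j·sin(161.1°)) = -8.638 + j2.957 V
  V2 = 55.5·(cos(28.2°) + j·sin(28.2°)) = 48.91 + j26.23 V
  V3 = 46.9·(cos(154.8°) + j·sin(154.8°)) = -42.44 + j19.97 V
Step 2 — Sum components: V_total = -2.162 + j49.15 V.
Step 3 — Convert to polar: |V_total| = 49.2 V, ∠V_total = 92.5°.

V_total = 49.2∠92.5° V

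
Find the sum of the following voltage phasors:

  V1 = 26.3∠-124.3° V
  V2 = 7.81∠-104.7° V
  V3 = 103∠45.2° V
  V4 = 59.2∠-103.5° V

Step 1 — Convert each phasor to rectangular form:
  V1 = 26.3·(cos(-124.3°) + j·sin(-124.3°)) = -14.82 - j21.73 V
  V2 = 7.81·(cos(-104.7°) + j·sin(-104.7°)) = -1.982 - j7.554 V
  V3 = 103·(cos(45.2°) + j·sin(45.2°)) = 72.58 + j73.09 V
  V4 = 59.2·(cos(-103.5°) + j·sin(-103.5°)) = -13.82 - j57.56 V
Step 2 — Sum components: V_total = 41.95 - j13.76 V.
Step 3 — Convert to polar: |V_total| = 44.15 V, ∠V_total = -18.2°.

V_total = 44.15∠-18.2° V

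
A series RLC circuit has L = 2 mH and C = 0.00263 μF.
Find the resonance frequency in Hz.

Step 1 — Resonance condition Im(Z)=0 gives ω₀ = 1/√(LC).
Step 2 — ω₀ = 1/√(0.002·2.63e-09) = 4.36e+05 rad/s.
Step 3 — f₀ = ω₀/(2π) = 6.939e+04 Hz.

f₀ = 6.939e+04 Hz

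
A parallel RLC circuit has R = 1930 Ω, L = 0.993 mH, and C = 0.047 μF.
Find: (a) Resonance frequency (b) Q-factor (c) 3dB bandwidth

Step 1 — Resonance: ω₀ = 1/√(LC) = 1/√(0.000993·4.7e-08) = 1.464e+05 rad/s.
Step 2 — f₀ = ω₀/(2π) = 2.33e+04 Hz.
Step 3 — Parallel Q: Q = R/(ω₀L) = 1930/(1.464e+05·0.000993) = 13.28.
Step 4 — Bandwidth: Δω = ω₀/Q = 1.102e+04 rad/s; BW = Δω/(2π) = 1755 Hz.

(a) f₀ = 2.33e+04 Hz  (b) Q = 13.28  (c) BW = 1755 Hz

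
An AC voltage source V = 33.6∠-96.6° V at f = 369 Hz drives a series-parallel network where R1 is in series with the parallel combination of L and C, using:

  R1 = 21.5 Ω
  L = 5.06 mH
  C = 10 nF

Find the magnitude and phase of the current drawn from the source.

Step 1 — Angular frequency: ω = 2π·f = 2π·369 = 2318 rad/s.
Step 2 — Component impedances:
  R1: Z = R = 21.5 Ω
  L: Z = jωL = j·2318·0.00506 = 0 + j11.73 Ω
  C: Z = 1/(jωC) = -j/(ω·C) = 0 - j4.313e+04 Ω
Step 3 — Parallel branch: L || C = 1/(1/L + 1/C) = 0 + j11.73 Ω.
Step 4 — Series with R1: Z_total = R1 + (L || C) = 21.5 + j11.73 Ω = 24.49∠28.6° Ω.
Step 5 — Source phasor: V = 33.6∠-96.6° V = -3.862 - j33.38 V.
Step 6 — Ohm's law: I = V / Z_total = (-3.862 - j33.38) / (21.5 + j11.73) = -0.7912 - j1.121 A.
Step 7 — Convert to polar: |I| = 1.372 A, ∠I = -125.2°.

I = 1.372∠-125.2° A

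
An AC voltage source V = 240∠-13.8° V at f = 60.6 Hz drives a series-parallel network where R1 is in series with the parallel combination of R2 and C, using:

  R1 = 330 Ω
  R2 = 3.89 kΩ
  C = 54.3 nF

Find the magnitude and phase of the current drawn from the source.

Step 1 — Angular frequency: ω = 2π·f = 2π·60.6 = 380.8 rad/s.
Step 2 — Component impedances:
  R1: Z = R = 330 Ω
  R2: Z = R = 3890 Ω
  C: Z = 1/(jωC) = -j/(ω·C) = 0 - j4.837e+04 Ω
Step 3 — Parallel branch: R2 || C = 1/(1/R2 + 1/C) = 3865 - j310.9 Ω.
Step 4 — Series with R1: Z_total = R1 + (R2 || C) = 4195 - j310.9 Ω = 4207∠-4.2° Ω.
Step 5 — Source phasor: V = 240∠-13.8° V = 233.1 - j57.25 V.
Step 6 — Ohm's law: I = V / Z_total = (233.1 - j57.25) / (4195 - j310.9) = 0.05626 - j0.009478 A.
Step 7 — Convert to polar: |I| = 0.05705 A, ∠I = -9.6°.

I = 0.05705∠-9.6° A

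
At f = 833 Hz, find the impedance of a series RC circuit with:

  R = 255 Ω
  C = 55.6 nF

Step 1 — Angular frequency: ω = 2π·f = 2π·833 = 5234 rad/s.
Step 2 — Component impedances:
  R: Z = R = 255 Ω
  C: Z = 1/(jωC) = -j/(ω·C) = 0 - j3436 Ω
Step 3 — Series combination: Z_total = R + C = 255 - j3436 Ω = 3446∠-85.8° Ω.

Z = 255 - j3436 Ω = 3446∠-85.8° Ω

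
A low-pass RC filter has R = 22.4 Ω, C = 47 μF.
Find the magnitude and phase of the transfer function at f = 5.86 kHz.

Step 1 — Angular frequency: ω = 2π·5860 = 3.682e+04 rad/s.
Step 2 — Transfer function: H(jω) = 1/(1 + jωRC).
Step 3 — Denominator: 1 + jωRC = 1 + j·3.682e+04·22.4·4.7e-05 = 1 + j38.76.
Step 4 — H = 0.0006651 - j0.02578.
Step 5 — Magnitude: |H| = 0.02579 (-31.8 dB); phase: φ = -88.5°.

|H| = 0.02579 (-31.8 dB), φ = -88.5°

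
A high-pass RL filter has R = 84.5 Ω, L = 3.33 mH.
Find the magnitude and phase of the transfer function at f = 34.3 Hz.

Step 1 — Angular frequency: ω = 2π·34.3 = 215.5 rad/s.
Step 2 — Transfer function: H(jω) = jωL/(R + jωL).
Step 3 — Numerator jωL = j·0.7177; denominator R + jωL = 84.5 + j0.7177.
Step 4 — H = 7.213e-05 + j0.008492.
Step 5 — Magnitude: |H| = 0.008493 (-41.4 dB); phase: φ = 89.5°.

|H| = 0.008493 (-41.4 dB), φ = 89.5°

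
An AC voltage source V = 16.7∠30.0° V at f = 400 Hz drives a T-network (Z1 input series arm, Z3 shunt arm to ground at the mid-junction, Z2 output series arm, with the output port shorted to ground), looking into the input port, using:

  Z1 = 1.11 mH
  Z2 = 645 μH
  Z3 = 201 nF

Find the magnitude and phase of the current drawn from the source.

Step 1 — Angular frequency: ω = 2π·f = 2π·400 = 2513 rad/s.
Step 2 — Component impedances:
  Z1: Z = jωL = j·2513·0.00111 = 0 + j2.79 Ω
  Z2: Z = jωL = j·2513·0.000645 = 0 + j1.621 Ω
  Z3: Z = 1/(jωC) = -j/(ω·C) = 0 - j1980 Ω
Step 3 — With the output port shorted to ground, the output series arm Z2 runs from the junction to ground; the shunt arm Z3 also runs from the junction to ground. They appear in parallel: Z3 || Z2 = 0 + j1.622 Ω.
Step 4 — Series with input arm Z1: Z_in = Z1 + (Z3 || Z2) = 0 + j4.412 Ω = 4.412∠90.0° Ω.
Step 5 — Source phasor: V = 16.7∠30.0° V = 14.46 + j8.35 V.
Step 6 — Ohm's law: I = V / Z_total = (14.46 + j8.35) / (0 + j4.412) = 1.893 - j3.278 A.
Step 7 — Convert to polar: |I| = 3.785 A, ∠I = -60.0°.

I = 3.785∠-60.0° A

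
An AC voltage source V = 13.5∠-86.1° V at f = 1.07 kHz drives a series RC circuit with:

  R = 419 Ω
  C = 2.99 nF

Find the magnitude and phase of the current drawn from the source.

Step 1 — Angular frequency: ω = 2π·f = 2π·1070 = 6723 rad/s.
Step 2 — Component impedances:
  R: Z = R = 419 Ω
  C: Z = 1/(jωC) = -j/(ω·C) = 0 - j4.975e+04 Ω
Step 3 — Series combination: Z_total = R + C = 419 - j4.975e+04 Ω = 4.975e+04∠-89.5° Ω.
Step 4 — Source phasor: V = 13.5∠-86.1° V = 0.9182 - j13.47 V.
Step 5 — Ohm's law: I = V / Z_total = (0.9182 - j13.47) / (419 - j4.975e+04) = 0.0002709 + j1.618e-05 A.
Step 6 — Convert to polar: |I| = 0.0002714 A, ∠I = 3.4°.

I = 0.0002714∠3.4° A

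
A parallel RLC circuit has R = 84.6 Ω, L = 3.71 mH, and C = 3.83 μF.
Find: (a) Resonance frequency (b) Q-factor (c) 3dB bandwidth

Step 1 — Resonance: ω₀ = 1/√(LC) = 1/√(0.00371·3.83e-06) = 8389 rad/s.
Step 2 — f₀ = ω₀/(2π) = 1335 Hz.
Step 3 — Parallel Q: Q = R/(ω₀L) = 84.6/(8389·0.00371) = 2.718.
Step 4 — Bandwidth: Δω = ω₀/Q = 3086 rad/s; BW = Δω/(2π) = 491.2 Hz.

(a) f₀ = 1335 Hz  (b) Q = 2.718  (c) BW = 491.2 Hz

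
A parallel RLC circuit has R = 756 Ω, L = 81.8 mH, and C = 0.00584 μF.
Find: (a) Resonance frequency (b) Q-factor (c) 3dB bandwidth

Step 1 — Resonance: ω₀ = 1/√(LC) = 1/√(0.0818·5.84e-09) = 4.575e+04 rad/s.
Step 2 — f₀ = ω₀/(2π) = 7282 Hz.
Step 3 — Parallel Q: Q = R/(ω₀L) = 756/(4.575e+04·0.0818) = 0.202.
Step 4 — Bandwidth: Δω = ω₀/Q = 2.265e+05 rad/s; BW = Δω/(2π) = 3.605e+04 Hz.

(a) f₀ = 7282 Hz  (b) Q = 0.202  (c) BW = 3.605e+04 Hz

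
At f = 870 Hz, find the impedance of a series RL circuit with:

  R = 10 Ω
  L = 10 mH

Step 1 — Angular frequency: ω = 2π·f = 2π·870 = 5466 rad/s.
Step 2 — Component impedances:
  R: Z = R = 10 Ω
  L: Z = jωL = j·5466·0.01 = 0 + j54.66 Ω
Step 3 — Series combination: Z_total = R + L = 10 + j54.66 Ω = 55.57∠79.6° Ω.

Z = 10 + j54.66 Ω = 55.57∠79.6° Ω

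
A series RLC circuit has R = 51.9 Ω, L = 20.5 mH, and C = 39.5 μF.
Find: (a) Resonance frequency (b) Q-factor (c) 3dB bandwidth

Step 1 — Resonance: ω₀ = 1/√(LC) = 1/√(0.0205·3.95e-05) = 1111 rad/s.
Step 2 — f₀ = ω₀/(2π) = 176.9 Hz.
Step 3 — Series Q: Q = ω₀L/R = 1111·0.0205/51.9 = 0.4389.
Step 4 — Bandwidth: Δω = ω₀/Q = 2532 rad/s; BW = Δω/(2π) = 402.9 Hz.

(a) f₀ = 176.9 Hz  (b) Q = 0.4389  (c) BW = 402.9 Hz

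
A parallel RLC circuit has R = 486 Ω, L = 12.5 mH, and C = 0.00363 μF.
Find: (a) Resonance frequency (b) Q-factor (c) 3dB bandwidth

Step 1 — Resonance: ω₀ = 1/√(LC) = 1/√(0.0125·3.63e-09) = 1.485e+05 rad/s.
Step 2 — f₀ = ω₀/(2π) = 2.363e+04 Hz.
Step 3 — Parallel Q: Q = R/(ω₀L) = 486/(1.485e+05·0.0125) = 0.2619.
Step 4 — Bandwidth: Δω = ω₀/Q = 5.668e+05 rad/s; BW = Δω/(2π) = 9.021e+04 Hz.

(a) f₀ = 2.363e+04 Hz  (b) Q = 0.2619  (c) BW = 9.021e+04 Hz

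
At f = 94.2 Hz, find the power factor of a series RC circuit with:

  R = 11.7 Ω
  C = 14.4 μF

Step 1 — Angular frequency: ω = 2π·f = 2π·94.2 = 591.9 rad/s.
Step 2 — Component impedances:
  R: Z = R = 11.7 Ω
  C: Z = 1/(jωC) = -j/(ω·C) = 0 - j117.3 Ω
Step 3 — Series combination: Z_total = R + C = 11.7 - j117.3 Ω = 117.9∠-84.3° Ω.
Step 4 — Power factor: PF = cos(φ) = Re(Z)/|Z| = 11.7/117.91 = 0.09923.
Step 5 — Type: Im(Z) = -117.3 ⇒ leading (phase φ = -84.3°).

PF = 0.09923 (leading, φ = -84.3°)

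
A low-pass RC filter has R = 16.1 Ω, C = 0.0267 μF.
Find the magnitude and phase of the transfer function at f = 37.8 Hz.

Step 1 — Angular frequency: ω = 2π·37.8 = 237.5 rad/s.
Step 2 — Transfer function: H(jω) = 1/(1 + jωRC).
Step 3 — Denominator: 1 + jωRC = 1 + j·237.5·16.1·2.67e-08 = 1 + j0.0001021.
Step 4 — H = 1 - j0.0001021.
Step 5 — Magnitude: |H| = 1 (-0.0 dB); phase: φ = -0.0°.

|H| = 1 (-0.0 dB), φ = -0.0°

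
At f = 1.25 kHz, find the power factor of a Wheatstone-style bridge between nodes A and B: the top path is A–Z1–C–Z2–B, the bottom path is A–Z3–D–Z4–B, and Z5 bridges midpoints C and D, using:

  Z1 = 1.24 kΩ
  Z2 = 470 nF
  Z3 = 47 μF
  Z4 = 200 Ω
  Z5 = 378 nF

Step 1 — Angular frequency: ω = 2π·f = 2π·1250 = 7854 rad/s.
Step 2 — Component impedances:
  Z1: Z = R = 1240 Ω
  Z2: Z = 1/(jωC) = -j/(ω·C) = 0 - j270.9 Ω
  Z3: Z = 1/(jωC) = -j/(ω·C) = 0 - j2.709 Ω
  Z4: Z = R = 200 Ω
  Z5: Z = 1/(jωC) = -j/(ω·C) = 0 - j336.8 Ω
Step 3 — Bridge requires nodal analysis (the Z5 bridge couples midpoints C and D, so the two paths cannot be reduced to a simple series/parallel combination). Setting node B to ground and injecting 1 A at node A, the 3-node admittance system at A, C, D solves to V_A = Z_AB = 173.1 - j57.56 Ω = 182.4∠-18.4° Ω.
Step 4 — Power factor: PF = cos(φ) = Re(Z)/|Z| = 173.12/182.44 = 0.9489.
Step 5 — Type: Im(Z) = -57.56 ⇒ leading (phase φ = -18.4°).

PF = 0.9489 (leading, φ = -18.4°)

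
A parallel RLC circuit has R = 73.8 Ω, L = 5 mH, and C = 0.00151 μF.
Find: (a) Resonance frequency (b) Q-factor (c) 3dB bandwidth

Step 1 — Resonance: ω₀ = 1/√(LC) = 1/√(0.005·1.51e-09) = 3.639e+05 rad/s.
Step 2 — f₀ = ω₀/(2π) = 5.792e+04 Hz.
Step 3 — Parallel Q: Q = R/(ω₀L) = 73.8/(3.639e+05·0.005) = 0.04056.
Step 4 — Bandwidth: Δω = ω₀/Q = 8.974e+06 rad/s; BW = Δω/(2π) = 1.428e+06 Hz.

(a) f₀ = 5.792e+04 Hz  (b) Q = 0.04056  (c) BW = 1.428e+06 Hz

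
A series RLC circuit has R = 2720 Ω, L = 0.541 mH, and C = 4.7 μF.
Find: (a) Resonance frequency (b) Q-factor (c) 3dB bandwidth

Step 1 — Resonance: ω₀ = 1/√(LC) = 1/√(0.000541·4.7e-06) = 1.983e+04 rad/s.
Step 2 — f₀ = ω₀/(2π) = 3156 Hz.
Step 3 — Series Q: Q = ω₀L/R = 1.983e+04·0.000541/2720 = 0.003944.
Step 4 — Bandwidth: Δω = ω₀/Q = 5.028e+06 rad/s; BW = Δω/(2π) = 8.002e+05 Hz.

(a) f₀ = 3156 Hz  (b) Q = 0.003944  (c) BW = 8.002e+05 Hz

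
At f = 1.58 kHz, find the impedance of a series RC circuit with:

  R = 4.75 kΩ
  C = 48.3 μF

Step 1 — Angular frequency: ω = 2π·f = 2π·1580 = 9927 rad/s.
Step 2 — Component impedances:
  R: Z = R = 4750 Ω
  C: Z = 1/(jωC) = -j/(ω·C) = 0 - j2.086 Ω
Step 3 — Series combination: Z_total = R + C = 4750 - j2.086 Ω = 4750∠-0.0° Ω.

Z = 4750 - j2.086 Ω = 4750∠-0.0° Ω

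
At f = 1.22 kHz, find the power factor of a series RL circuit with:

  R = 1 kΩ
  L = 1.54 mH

Step 1 — Angular frequency: ω = 2π·f = 2π·1220 = 7665 rad/s.
Step 2 — Component impedances:
  R: Z = R = 1000 Ω
  L: Z = jωL = j·7665·0.00154 = 0 + j11.8 Ω
Step 3 — Series combination: Z_total = R + L = 1000 + j11.8 Ω = 1000∠0.7° Ω.
Step 4 — Power factor: PF = cos(φ) = Re(Z)/|Z| = 1000/1000.1 = 0.9999.
Step 5 — Type: Im(Z) = 11.8 ⇒ lagging (phase φ = 0.7°).

PF = 0.9999 (lagging, φ = 0.7°)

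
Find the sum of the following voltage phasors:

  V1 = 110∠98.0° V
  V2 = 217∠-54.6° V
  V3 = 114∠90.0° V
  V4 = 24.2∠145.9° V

Step 1 — Convert each phasor to rectangular form:
  V1 = 110·(cos(98.0°) + j·sin(98.0°)) = -15.31 + j108.9 V
  V2 = 217·(cos(-54.6°) + j·sin(-54.6°)) = 125.7 - j176.9 V
  V3 = 114·(cos(90.0°) + j·sin(90.0°)) = 0 + j114 V
  V4 = 24.2·(cos(145.9°) + j·sin(145.9°)) = -20.04 + j13.57 V
Step 2 — Sum components: V_total = 90.36 + j59.61 V.
Step 3 — Convert to polar: |V_total| = 108.2 V, ∠V_total = 33.4°.

V_total = 108.2∠33.4° V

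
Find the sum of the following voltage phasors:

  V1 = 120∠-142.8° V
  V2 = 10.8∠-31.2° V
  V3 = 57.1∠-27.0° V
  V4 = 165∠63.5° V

Step 1 — Convert each phasor to rectangular form:
  V1 = 120·(cos(-142.8°) + j·sin(-142.8°)) = -95.58 - j72.55 V
  V2 = 10.8·(cos(-31.2°) + j·sin(-31.2°)) = 9.238 - j5.595 V
  V3 = 57.1·(cos(-27.0°) + j·sin(-27.0°)) = 50.88 - j25.92 V
  V4 = 165·(cos(63.5°) + j·sin(63.5°)) = 73.62 + j147.7 V
Step 2 — Sum components: V_total = 38.15 + j43.59 V.
Step 3 — Convert to polar: |V_total| = 57.93 V, ∠V_total = 48.8°.

V_total = 57.93∠48.8° V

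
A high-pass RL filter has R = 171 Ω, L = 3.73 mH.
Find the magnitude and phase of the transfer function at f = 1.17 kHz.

Step 1 — Angular frequency: ω = 2π·1170 = 7351 rad/s.
Step 2 — Transfer function: H(jω) = jωL/(R + jωL).
Step 3 — Numerator jωL = j·27.42; denominator R + jωL = 171 + j27.42.
Step 4 — H = 0.02507 + j0.1563.
Step 5 — Magnitude: |H| = 0.1583 (-16.0 dB); phase: φ = 80.9°.

|H| = 0.1583 (-16.0 dB), φ = 80.9°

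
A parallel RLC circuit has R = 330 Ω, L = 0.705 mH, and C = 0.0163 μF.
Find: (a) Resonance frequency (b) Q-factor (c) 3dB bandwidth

Step 1 — Resonance: ω₀ = 1/√(LC) = 1/√(0.000705·1.63e-08) = 2.95e+05 rad/s.
Step 2 — f₀ = ω₀/(2π) = 4.695e+04 Hz.
Step 3 — Parallel Q: Q = R/(ω₀L) = 330/(2.95e+05·0.000705) = 1.587.
Step 4 — Bandwidth: Δω = ω₀/Q = 1.859e+05 rad/s; BW = Δω/(2π) = 2.959e+04 Hz.

(a) f₀ = 4.695e+04 Hz  (b) Q = 1.587  (c) BW = 2.959e+04 Hz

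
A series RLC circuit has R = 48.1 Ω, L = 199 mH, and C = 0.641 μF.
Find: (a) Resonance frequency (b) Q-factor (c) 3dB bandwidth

Step 1 — Resonance: ω₀ = 1/√(LC) = 1/√(0.199·6.41e-07) = 2800 rad/s.
Step 2 — f₀ = ω₀/(2π) = 445.6 Hz.
Step 3 — Series Q: Q = ω₀L/R = 2800·0.199/48.1 = 11.58.
Step 4 — Bandwidth: Δω = ω₀/Q = 241.7 rad/s; BW = Δω/(2π) = 38.47 Hz.

(a) f₀ = 445.6 Hz  (b) Q = 11.58  (c) BW = 38.47 Hz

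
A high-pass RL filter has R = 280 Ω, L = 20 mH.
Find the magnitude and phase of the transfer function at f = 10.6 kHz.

Step 1 — Angular frequency: ω = 2π·1.06e+04 = 6.66e+04 rad/s.
Step 2 — Transfer function: H(jω) = jωL/(R + jωL).
Step 3 — Numerator jωL = j·1332; denominator R + jωL = 280 + j1332.
Step 4 — H = 0.9577 + j0.2013.
Step 5 — Magnitude: |H| = 0.9786 (-0.2 dB); phase: φ = 11.9°.

|H| = 0.9786 (-0.2 dB), φ = 11.9°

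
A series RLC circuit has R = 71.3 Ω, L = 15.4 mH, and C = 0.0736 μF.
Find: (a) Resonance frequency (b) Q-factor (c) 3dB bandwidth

Step 1 — Resonance: ω₀ = 1/√(LC) = 1/√(0.0154·7.36e-08) = 2.97e+04 rad/s.
Step 2 — f₀ = ω₀/(2π) = 4727 Hz.
Step 3 — Series Q: Q = ω₀L/R = 2.97e+04·0.0154/71.3 = 6.416.
Step 4 — Bandwidth: Δω = ω₀/Q = 4630 rad/s; BW = Δω/(2π) = 736.9 Hz.

(a) f₀ = 4727 Hz  (b) Q = 6.416  (c) BW = 736.9 Hz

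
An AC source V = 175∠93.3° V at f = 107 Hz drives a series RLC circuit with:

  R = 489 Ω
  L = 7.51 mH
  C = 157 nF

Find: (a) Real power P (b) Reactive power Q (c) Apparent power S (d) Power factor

Step 1 — Angular frequency: ω = 2π·f = 2π·107 = 672.3 rad/s.
Step 2 — Component impedances:
  R: Z = R = 489 Ω
  L: Z = jωL = j·672.3·0.00751 = 0 + j5.049 Ω
  C: Z = 1/(jωC) = -j/(ω·C) = 0 - j9474 Ω
Step 3 — Series combination: Z_total = R + L + C = 489 - j9469 Ω = 9482∠-87.0° Ω.
Step 4 — Source phasor: V = 175∠93.3° V = -10.07 + j174.7 V.
Step 5 — Current: I = V / Z = -0.01846 - j0.0001107 A = 0.01846∠-179.7° A.
Step 6 — Complex power: S = V·I* = 0.1666 - j3.226 VA.
Step 7 — Real power: P = Re(S) = 0.1666 W.
Step 8 — Reactive power: Q = Im(S) = -3.226 VAR.
Step 9 — Apparent power: |S| = 3.23 VA.
Step 10 — Power factor: PF = P/|S| = 0.05157 (leading).

(a) P = 0.1666 W  (b) Q = -3.226 VAR  (c) S = 3.23 VA  (d) PF = 0.05157 (leading)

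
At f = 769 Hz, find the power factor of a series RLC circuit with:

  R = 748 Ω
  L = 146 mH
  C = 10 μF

Step 1 — Angular frequency: ω = 2π·f = 2π·769 = 4832 rad/s.
Step 2 — Component impedances:
  R: Z = R = 748 Ω
  L: Z = jωL = j·4832·0.146 = 0 + j705.4 Ω
  C: Z = 1/(jωC) = -j/(ω·C) = 0 - j20.7 Ω
Step 3 — Series combination: Z_total = R + L + C = 748 + j684.7 Ω = 1014∠42.5° Ω.
Step 4 — Power factor: PF = cos(φ) = Re(Z)/|Z| = 748/1014.1 = 0.7376.
Step 5 — Type: Im(Z) = 684.7 ⇒ lagging (phase φ = 42.5°).

PF = 0.7376 (lagging, φ = 42.5°)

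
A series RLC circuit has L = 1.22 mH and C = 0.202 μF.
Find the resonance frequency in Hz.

Step 1 — Resonance condition Im(Z)=0 gives ω₀ = 1/√(LC).
Step 2 — ω₀ = 1/√(0.00122·2.02e-07) = 6.37e+04 rad/s.
Step 3 — f₀ = ω₀/(2π) = 1.014e+04 Hz.

f₀ = 1.014e+04 Hz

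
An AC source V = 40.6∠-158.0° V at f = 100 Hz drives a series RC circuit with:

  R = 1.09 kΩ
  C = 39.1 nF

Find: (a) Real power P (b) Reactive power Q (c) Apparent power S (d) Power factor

Step 1 — Angular frequency: ω = 2π·f = 2π·100 = 628.3 rad/s.
Step 2 — Component impedances:
  R: Z = R = 1090 Ω
  C: Z = 1/(jωC) = -j/(ω·C) = 0 - j4.07e+04 Ω
Step 3 — Series combination: Z_total = R + C = 1090 - j4.07e+04 Ω = 4.072e+04∠-88.5° Ω.
Step 4 — Source phasor: V = 40.6∠-158.0° V = -37.64 - j15.21 V.
Step 5 — Current: I = V / Z = 0.0003486 - j0.0009341 A = 0.0009971∠-69.5° A.
Step 6 — Complex power: S = V·I* = 0.001084 - j0.04047 VA.
Step 7 — Real power: P = Re(S) = 0.001084 W.
Step 8 — Reactive power: Q = Im(S) = -0.04047 VAR.
Step 9 — Apparent power: |S| = 0.04048 VA.
Step 10 — Power factor: PF = P/|S| = 0.02677 (leading).

(a) P = 0.001084 W  (b) Q = -0.04047 VAR  (c) S = 0.04048 VA  (d) PF = 0.02677 (leading)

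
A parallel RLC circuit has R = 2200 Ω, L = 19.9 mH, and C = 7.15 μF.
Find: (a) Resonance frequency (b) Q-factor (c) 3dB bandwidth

Step 1 — Resonance: ω₀ = 1/√(LC) = 1/√(0.0199·7.15e-06) = 2651 rad/s.
Step 2 — f₀ = ω₀/(2π) = 421.9 Hz.
Step 3 — Parallel Q: Q = R/(ω₀L) = 2200/(2651·0.0199) = 41.7.
Step 4 — Bandwidth: Δω = ω₀/Q = 63.57 rad/s; BW = Δω/(2π) = 10.12 Hz.

(a) f₀ = 421.9 Hz  (b) Q = 41.7  (c) BW = 10.12 Hz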